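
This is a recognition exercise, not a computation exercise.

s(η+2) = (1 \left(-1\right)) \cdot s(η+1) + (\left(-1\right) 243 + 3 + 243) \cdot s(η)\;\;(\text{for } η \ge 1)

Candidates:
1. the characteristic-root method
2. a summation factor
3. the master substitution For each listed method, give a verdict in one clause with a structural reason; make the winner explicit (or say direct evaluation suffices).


Diagnosis: the characteristic-root method — constant coefficients and linearity mean the ansatz r^η reduces it to solving the characteristic polynomial.
- the characteristic-root method — applies; the problem has the shape this method handles.
- a summation factor: the recurrence reaches back more than one step, outside the first-order family a summation factor normalizes.
- the master substitution — this is shift-type recursion, outside the divide-and-conquer template.


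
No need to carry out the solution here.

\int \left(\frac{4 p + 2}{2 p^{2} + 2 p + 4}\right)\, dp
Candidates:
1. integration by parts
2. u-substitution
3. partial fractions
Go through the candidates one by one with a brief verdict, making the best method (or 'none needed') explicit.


Verdict: u-substitution — a chain-rule shadow: 4 p + 2 alongside a function of 2 p^{2} + 2 p + 4 means u = 2 p^{2} + 2 p + 4 unwinds the composition in one step.
- integration by parts: there is no nonconstant-polynomial-times-kernel split with an exp, sine, cosine (degree-1 argument), or logarithm partner.
- u-substitution: applicable, and directly so.
- partial fractions — the denominator is irreducible over the rationals — no rational-coefficient split into simpler fractions exists.


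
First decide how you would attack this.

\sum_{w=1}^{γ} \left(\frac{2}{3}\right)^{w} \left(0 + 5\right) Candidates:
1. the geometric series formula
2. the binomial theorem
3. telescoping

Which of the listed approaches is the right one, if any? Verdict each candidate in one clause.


Diagnosis: the geometric series formula — each summand is the previous one scaled by \frac{2}{3}; that constant multiplier is itself the geometric structure.
- the geometric series formula: a fit — the right tool for this form.
- the binomial theorem: no binomial coefficients pair with matched powers.
- telescoping — the terms as presented offer no neighboring cancellation — a telescoping rewrite may exist, but the displayed structure does not hand one over.


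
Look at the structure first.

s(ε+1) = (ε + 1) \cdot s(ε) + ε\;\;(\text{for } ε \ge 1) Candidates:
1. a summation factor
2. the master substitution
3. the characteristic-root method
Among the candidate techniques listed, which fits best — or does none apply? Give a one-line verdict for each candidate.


Diagnosis: a summation factor — first-order linear but the coefficient ε + 1 moves with the index — divide by the cumulative product and telescope.
- a summation factor: applicable, and directly so.
- the master substitution — with no divided-index recursive call, reindexing by powers of a base buys nothing.
- the characteristic-root method: the coefficients change with the index, which the root method cannot absorb.


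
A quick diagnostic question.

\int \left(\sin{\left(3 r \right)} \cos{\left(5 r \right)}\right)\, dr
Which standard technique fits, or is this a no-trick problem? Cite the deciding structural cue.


Method: a trigonometric identity — the identity turns \sin{\left(3 r \right)} \cos{\left(5 r \right)} into two lone cosines/sines, each trivially integrable.


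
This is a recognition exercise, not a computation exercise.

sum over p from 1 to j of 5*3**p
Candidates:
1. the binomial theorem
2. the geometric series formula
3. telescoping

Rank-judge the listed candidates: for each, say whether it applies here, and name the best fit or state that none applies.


Method: the geometric series formula — each term is 3 times the previous one, so the geometric-series formula applies directly.
- the binomial theorem: the terms lack the binomial-coefficient-weighted complementary-power pattern of an expansion.
- the geometric series formula — yes, a natural case for it.
- telescoping: computed from the summand as displayed, the partial sums build up without the pairwise collapse telescoping exploits.


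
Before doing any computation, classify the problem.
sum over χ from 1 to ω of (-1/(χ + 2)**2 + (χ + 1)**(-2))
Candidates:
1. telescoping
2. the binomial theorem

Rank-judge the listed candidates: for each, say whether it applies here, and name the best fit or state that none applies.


Best approach: telescoping — difference-of-shifts structure (each term adds (χ + 1)**(-2), then subtracts its one-index-advanced value, which the following term adds back) leaves only the first and last pieces standing.
- telescoping: yes, a natural case for it.
- the binomial theorem — there is no sum-raised-to-a-power identity hiding in these terms.


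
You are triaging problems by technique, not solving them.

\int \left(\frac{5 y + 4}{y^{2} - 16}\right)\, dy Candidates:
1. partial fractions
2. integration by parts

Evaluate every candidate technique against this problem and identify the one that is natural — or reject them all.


Diagnosis: partial fractions — the factorization of y^{2} - 16 is the whole battle; after it, each term is a table integral.
- partial fractions: applicable, and directly so.
- integration by parts — there is no nonconstant-polynomial-times-kernel split with an exp, sine, cosine (degree-1 argument), or logarithm partner.


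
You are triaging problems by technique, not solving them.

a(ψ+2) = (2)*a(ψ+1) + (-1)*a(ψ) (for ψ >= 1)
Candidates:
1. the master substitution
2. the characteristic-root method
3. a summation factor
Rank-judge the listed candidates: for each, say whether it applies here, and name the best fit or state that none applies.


Diagnosis: the characteristic-root method — every coefficient is a fixed number and the forcing is zero — substitute r^ψ and read off the root equation.
- the master substitution: this is shift-type recursion, outside the divide-and-conquer template.
- the characteristic-root method: yes, a natural case for it.
- a summation factor: the recurrence reaches back more than one step, outside the first-order family a summation factor normalizes.


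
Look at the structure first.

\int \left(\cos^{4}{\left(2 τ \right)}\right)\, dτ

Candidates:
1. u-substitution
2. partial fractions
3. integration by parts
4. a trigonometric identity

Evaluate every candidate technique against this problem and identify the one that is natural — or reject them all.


Method: a trigonometric identity — reduce \cos^{4}{\left(2 τ \right)} with the power-reduction formula and the integral becomes first-degree trigonometry.
- u-substitution — no subexpression of the integrand serves as a whole-integral substitution inner — individual terms may offer their own, but none carries its derivative as a factor of the full integrand; a working change of variable would have to be constructed from outside the expression.
- partial fractions — the expression is not a ratio of polynomials that decomposes further.
- integration by parts: not the fit here: there is no polynomial factor to ladder down — parts can still close the trigonometric product by recursion, though the identity rewrite is the direct route.
- a trigonometric identity: yes, a natural case for it.


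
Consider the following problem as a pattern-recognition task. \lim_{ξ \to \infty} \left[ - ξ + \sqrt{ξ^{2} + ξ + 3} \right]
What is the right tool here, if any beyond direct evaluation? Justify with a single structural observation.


Best approach: conjugate multiplication — the difference \sqrt{ξ^{2} + ξ + 3} - ξ is an ∞ − ∞ stalemate; its conjugate partner breaks the tie.


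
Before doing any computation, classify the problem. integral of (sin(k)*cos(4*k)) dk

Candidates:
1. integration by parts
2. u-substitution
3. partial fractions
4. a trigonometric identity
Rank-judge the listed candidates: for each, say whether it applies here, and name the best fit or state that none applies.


Diagnosis: a trigonometric identity — apply product-to-sum to sin(k)*cos(4*k): two clean single-angle terms replace one awkward product.
- integration by parts: not the fit here: there is no polynomial factor to ladder down — parts can still close the trigonometric product by recursion, though the identity rewrite is the direct route.
- u-substitution — no subexpression of the integrand serves as a whole-integral substitution inner — individual terms may offer their own, but none carries its derivative as a factor of the full integrand; a working change of variable would have to be constructed from outside the expression.
- partial fractions — the expression is not a ratio of polynomials that decomposes further.
- a trigonometric identity: applies; the problem has the shape this method handles.


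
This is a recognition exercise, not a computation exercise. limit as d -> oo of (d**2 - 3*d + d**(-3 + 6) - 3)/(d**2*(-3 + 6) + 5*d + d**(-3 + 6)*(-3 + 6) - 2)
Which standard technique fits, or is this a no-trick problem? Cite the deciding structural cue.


Verdict: dominant-term comparison — divide by the highest power of d present: lower-order terms vanish and the dominant ratio remains. Viewed as a single quotient this is an ∞/∞ form — an at-infinity application of l'Hôpital's rule would also resolve it; comparing leading growth reads the answer without differentiating.


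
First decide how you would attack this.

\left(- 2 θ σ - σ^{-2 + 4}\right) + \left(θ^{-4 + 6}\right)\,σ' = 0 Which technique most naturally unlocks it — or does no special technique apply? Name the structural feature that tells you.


Best approach: the homogeneous substitution — the slope's numerator and denominator share total degree; set v = σ/θ and the equation drops to separable form. Rearranged, this also fits the Bernoulli template directly; the homogeneous substitution reads the structure without the rearrangement.


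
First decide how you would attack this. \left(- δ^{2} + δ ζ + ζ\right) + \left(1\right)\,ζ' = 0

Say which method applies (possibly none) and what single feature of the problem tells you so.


Technique: a linear integrating factor — the unknown enters only to the first power against a nonzero forcing term — the integrating-factor template applies directly.


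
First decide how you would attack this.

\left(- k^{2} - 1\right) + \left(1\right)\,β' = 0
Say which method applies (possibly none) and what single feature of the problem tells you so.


Method: no special technique — the slope is a function of k alone, so integrate both sides directly.


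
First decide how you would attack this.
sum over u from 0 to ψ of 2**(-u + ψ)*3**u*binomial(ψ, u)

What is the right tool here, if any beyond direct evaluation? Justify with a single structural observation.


Best approach: the binomial theorem — terms weighting binomial(ψ, u) against matched powers of 3 and 2 reassemble into (3 + 2)^ψ by the binomial theorem.


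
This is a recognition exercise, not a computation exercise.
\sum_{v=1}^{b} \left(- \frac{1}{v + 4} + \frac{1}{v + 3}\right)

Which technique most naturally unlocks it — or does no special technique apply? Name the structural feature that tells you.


Technique: telescoping — the summand is built as \frac{1}{v + 3} minus its own successor — adjacent terms annihilate down the line.


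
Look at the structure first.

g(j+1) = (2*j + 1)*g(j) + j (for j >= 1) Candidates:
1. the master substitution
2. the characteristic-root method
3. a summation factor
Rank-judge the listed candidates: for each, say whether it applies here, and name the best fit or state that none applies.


Method: a summation factor — an index-dependent multiplier 2*j + 1 rules out characteristic roots; a summation factor converts it to a pure difference.
- the master substitution: there is no divide-the-index recursive argument.
- the characteristic-root method — the coefficients change with the index, which the root method cannot absorb.
- a summation factor: a fit — the right tool for this form.


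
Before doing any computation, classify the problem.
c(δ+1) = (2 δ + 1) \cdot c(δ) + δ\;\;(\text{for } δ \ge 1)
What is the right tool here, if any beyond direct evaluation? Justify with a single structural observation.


Method: a summation factor — with the index-dependent coefficient 2 δ + 1, dividing by the cumulative product turns the left side into a pure difference.


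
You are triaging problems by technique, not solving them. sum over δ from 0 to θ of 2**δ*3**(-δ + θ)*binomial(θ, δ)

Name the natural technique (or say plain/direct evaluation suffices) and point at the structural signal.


Method: the binomial theorem — the summand is term δ of a binomial expansion in 2 and 3; the whole sum is a single power.


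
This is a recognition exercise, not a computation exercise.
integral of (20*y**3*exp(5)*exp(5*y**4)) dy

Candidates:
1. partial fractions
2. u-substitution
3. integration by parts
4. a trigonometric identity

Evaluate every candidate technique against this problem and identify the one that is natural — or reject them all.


Technique: u-substitution — collected, the integrand has one factor that is, up to a constant, the derivative of an inner expression the rest depends on — substitute for that inner expression.
- partial fractions — the expression is not a ratio of polynomials that decomposes further.
- u-substitution — applies; the problem has the shape this method handles.
- integration by parts — the non-polynomial partner is not one of the parts kernels — exp, sine, or cosine with a degree-1 argument, or a logarithm.
- a trigonometric identity — with no trigonometric functions present, identity rewriting has no target.


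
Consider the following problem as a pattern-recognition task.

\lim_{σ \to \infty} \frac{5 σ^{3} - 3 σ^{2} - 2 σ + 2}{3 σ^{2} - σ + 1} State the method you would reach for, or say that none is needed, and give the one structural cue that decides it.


Technique: dominant-term comparison — divide by the highest power of σ present: lower-order terms vanish and the dominant ratio remains. As a single quotient, the ∞/∞ shape would yield to repeated differentiation as well — the growth comparison gets there in one look.


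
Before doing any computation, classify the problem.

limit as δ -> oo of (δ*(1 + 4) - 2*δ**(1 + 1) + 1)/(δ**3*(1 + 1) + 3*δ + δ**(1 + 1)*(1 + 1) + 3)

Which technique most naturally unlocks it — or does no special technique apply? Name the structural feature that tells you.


Method: dominant-term comparison — divide through by the highest power of δ; every lower-order term dies and the dominant terms decide the limit. Viewed as a single quotient this is an ∞/∞ form — an at-infinity application of l'Hôpital's rule would also resolve it; comparing leading growth reads the answer without differentiating.


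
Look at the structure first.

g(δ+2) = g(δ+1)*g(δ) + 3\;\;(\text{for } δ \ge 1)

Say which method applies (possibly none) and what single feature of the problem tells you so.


Method: no special technique — the unknown sequence enters the update nonlinearly, so no linear method fits the recurrence as written — direct iteration remains.


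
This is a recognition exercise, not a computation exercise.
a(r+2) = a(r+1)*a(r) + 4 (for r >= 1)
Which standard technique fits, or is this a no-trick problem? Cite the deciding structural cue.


Diagnosis: no special technique — the update rule curves (it is not linear in the unknown sequence), so no superposition-based closed form attaches — iterate or study it directly.


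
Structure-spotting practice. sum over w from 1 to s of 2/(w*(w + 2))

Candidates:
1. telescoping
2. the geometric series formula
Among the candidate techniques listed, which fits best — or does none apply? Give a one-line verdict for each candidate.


Best approach: telescoping — the summand 2/(w*(w + 2)) decomposes into fractions whose poles differ by an integer shift — the series collapses.
- telescoping: yes — fits the structure here.
- the geometric series formula: dividing successive terms gives an index-dependent quantity, not a constant.


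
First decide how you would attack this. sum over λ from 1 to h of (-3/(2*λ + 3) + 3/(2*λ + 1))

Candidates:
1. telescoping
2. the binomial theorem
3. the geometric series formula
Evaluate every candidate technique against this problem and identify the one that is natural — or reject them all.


Best approach: telescoping — the piece each term subtracts is 3/(2*λ + 1) advanced by one index, and it reappears with a plus sign leading the following term — the sum collapses to its boundary terms.
- telescoping — yes — fits the structure here.
- the binomial theorem: the terms do not reassemble into a binomial power.
- the geometric series formula: consecutive terms are not related by a fixed multiplier.


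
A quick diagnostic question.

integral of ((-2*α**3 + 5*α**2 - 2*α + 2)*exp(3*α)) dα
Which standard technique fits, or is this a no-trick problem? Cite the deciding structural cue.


Technique: integration by parts — differentiate -2*α**3 + 5*α**2 - 2*α + 2, integrate exp(3*α): each pass lowers the polynomial degree, so parts terminates.


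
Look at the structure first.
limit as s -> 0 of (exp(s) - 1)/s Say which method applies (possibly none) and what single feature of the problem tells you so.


Method: l'Hôpital's rule (0/0) — numerator and denominator both vanish at 0 — a genuine 0/0 form, which is exactly when l'Hôpital applies. Known elementary limits would finish this too — the rule just bypasses the case analysis.


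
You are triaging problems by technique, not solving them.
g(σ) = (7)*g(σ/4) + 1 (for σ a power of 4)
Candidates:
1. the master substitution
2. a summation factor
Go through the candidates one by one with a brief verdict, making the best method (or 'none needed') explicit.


Diagnosis: the master substitution — index division is the fingerprint: σ/4 in the recursive call means substitute σ = 4^m.
- the master substitution: yes — fits the structure here.
- a summation factor: the recursion divides its index rather than shifting it — there is no previous-term chain for a summation factor to telescope.


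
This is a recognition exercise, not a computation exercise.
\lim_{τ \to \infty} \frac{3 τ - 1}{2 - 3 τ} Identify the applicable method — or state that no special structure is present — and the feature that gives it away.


Technique: dominant-term comparison — as τ grows, only the highest-degree terms matter — compare leading terms and read the limit off. As a single quotient, the ∞/∞ shape would yield to repeated differentiation as well — the growth comparison gets there in one look.


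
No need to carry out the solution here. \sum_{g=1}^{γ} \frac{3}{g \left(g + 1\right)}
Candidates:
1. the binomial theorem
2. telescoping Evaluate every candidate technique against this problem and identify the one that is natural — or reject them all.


Diagnosis: telescoping — after splitting \frac{3}{g \left(g + 1\right)} into partial fractions, the pieces are shifted copies of one function and cancel telescopically.
- the binomial theorem — there is no pair of bases whose matched powers would reassemble into a single binomial power.
- telescoping: a fit — the right tool for this form.


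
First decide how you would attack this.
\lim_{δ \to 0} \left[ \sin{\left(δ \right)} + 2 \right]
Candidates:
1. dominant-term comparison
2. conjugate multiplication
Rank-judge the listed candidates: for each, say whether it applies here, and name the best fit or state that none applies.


Method: no special technique — no zero denominators, no indeterminate clash at 0 — substitute and read off the value.
- dominant-term comparison — this is not a rational comparison of growth rates at infinity.
- conjugate multiplication: multiplying by a conjugate would not remove any indeterminacy here.


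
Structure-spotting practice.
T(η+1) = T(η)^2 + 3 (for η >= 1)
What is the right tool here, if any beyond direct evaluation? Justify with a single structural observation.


Diagnosis: no special technique — the new term depends nonlinearly on the old ones, which disqualifies every superposition-based technique.


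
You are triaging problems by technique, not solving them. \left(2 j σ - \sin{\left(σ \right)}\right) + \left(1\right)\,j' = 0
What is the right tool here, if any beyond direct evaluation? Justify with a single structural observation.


Diagnosis: a linear integrating factor — linear in the unknown with genuine forcing: multiply through by the exponential of the integrated coefficient and the left side closes into one derivative.


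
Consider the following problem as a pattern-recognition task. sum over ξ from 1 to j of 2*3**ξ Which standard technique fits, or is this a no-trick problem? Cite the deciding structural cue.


Method: the geometric series formula — check a ratio of consecutive terms: it is 3, independent of the index, so the geometric formula closes the sum.


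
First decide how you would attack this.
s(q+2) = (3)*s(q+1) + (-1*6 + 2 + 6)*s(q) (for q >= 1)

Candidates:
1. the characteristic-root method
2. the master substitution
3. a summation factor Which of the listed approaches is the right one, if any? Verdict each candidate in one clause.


Technique: the characteristic-root method — no index-dependence in the weights and nothing inhomogeneous: classic characteristic-equation setup.
- the characteristic-root method: a fit — the right tool for this form.
- the master substitution — the recursive argument is a shift of the index, not a fixed fraction of it.
- a summation factor — the recurrence reaches back more than one step, outside the first-order family a summation factor normalizes.


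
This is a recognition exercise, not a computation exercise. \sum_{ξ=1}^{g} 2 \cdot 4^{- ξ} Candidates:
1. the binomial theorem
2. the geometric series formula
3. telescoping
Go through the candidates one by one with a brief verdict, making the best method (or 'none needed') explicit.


Best approach: the geometric series formula — consecutive terms stand in a fixed index-free ratio — the geometric sum formula closes it.
- the binomial theorem — the summand does not match any term pattern of an expanded binomial power.
- the geometric series formula — applicable, and directly so.
- telescoping — neither a shifted-difference shape nor integer-spaced poles are present.


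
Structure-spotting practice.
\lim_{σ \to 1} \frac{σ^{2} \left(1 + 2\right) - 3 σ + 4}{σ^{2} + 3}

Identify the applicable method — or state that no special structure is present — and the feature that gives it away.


Diagnosis: no special technique — the function is continuous at 1; evaluation is itself the limit, no machinery required.


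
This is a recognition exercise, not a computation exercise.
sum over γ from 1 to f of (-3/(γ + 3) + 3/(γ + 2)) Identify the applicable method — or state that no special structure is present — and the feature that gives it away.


Technique: telescoping — each term adds 3/(γ + 2) and subtracts the same expression advanced one index; that subtracted piece cancels against the next term's added copy — only the boundary terms survive.


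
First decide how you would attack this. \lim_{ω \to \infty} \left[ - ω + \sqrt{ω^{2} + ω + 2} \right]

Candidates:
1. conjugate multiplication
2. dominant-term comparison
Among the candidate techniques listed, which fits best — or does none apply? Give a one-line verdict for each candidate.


Best approach: conjugate multiplication — the difference \sqrt{ω^{2} + ω + 2} - ω is an ∞ − ∞ stalemate; its conjugate partner breaks the tie.
- conjugate multiplication — yes — fits the structure here.
- dominant-term comparison: this is not a rational comparison of growth rates at infinity.


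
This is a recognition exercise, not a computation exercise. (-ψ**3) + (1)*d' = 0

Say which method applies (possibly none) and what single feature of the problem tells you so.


Verdict: no special technique — solved for the derivative, no d appears — this is antidifferentiation in ψ wearing ODE clothing.


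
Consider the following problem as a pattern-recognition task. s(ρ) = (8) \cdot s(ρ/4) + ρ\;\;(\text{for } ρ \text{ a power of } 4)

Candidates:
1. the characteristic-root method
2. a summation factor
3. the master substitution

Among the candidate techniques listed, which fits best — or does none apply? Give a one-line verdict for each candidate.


Technique: the master substitution — treat m = log base 4 of ρ as the new clock: one recursion step advances m by one while ρ scales by 4.
- the characteristic-root method: the recursion divides its index rather than shifting it — outside the constant-shift family the root method covers.
- a summation factor: a divided-index call is outside the fixed-shift first-order family a summation factor normalizes.
- the master substitution: applies; the problem has the shape this method handles.


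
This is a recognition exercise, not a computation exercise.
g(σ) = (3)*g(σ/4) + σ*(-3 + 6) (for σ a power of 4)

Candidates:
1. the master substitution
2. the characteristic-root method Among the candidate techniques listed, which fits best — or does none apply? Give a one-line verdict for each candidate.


Verdict: the master substitution — the argument shrinks by the factor 4, so measure the index on a logarithmic scale and the recursion becomes a shift.
- the master substitution: a fit — the right tool for this form.
- the characteristic-root method: a divided-index call is not the fixed-shift linear shape that characteristic roots solve.


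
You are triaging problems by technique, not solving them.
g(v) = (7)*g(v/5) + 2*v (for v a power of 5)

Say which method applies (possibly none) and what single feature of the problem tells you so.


Method: the master substitution — the index is divided (v/5), not shifted — substitute v = 5^m to straighten it into a shift recurrence.


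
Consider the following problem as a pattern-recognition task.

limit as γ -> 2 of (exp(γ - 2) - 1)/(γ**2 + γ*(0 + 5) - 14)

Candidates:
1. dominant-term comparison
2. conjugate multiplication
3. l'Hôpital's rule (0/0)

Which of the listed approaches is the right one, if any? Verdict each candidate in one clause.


Technique: l'Hôpital's rule (0/0) — both numerator and denominator vanish at 2: the genuine 0/0 indeterminate that l'Hôpital exists for. A first-order expansion at the point is an equally standard path; the rule packages it.
- dominant-term comparison: leading-power comparison does not apply to this form.
- conjugate multiplication: the conjugate move applies to radical differences, which this is not.
- l'Hôpital's rule (0/0) — a fit — the right tool for this form.


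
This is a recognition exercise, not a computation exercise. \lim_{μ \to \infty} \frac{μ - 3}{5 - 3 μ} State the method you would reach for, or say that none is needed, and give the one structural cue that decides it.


Method: dominant-term comparison — at large μ only the top-degree terms survive; compare the leading terms and the limit falls out. As a single quotient, the ∞/∞ shape would yield to repeated differentiation as well — the growth comparison gets there in one look.


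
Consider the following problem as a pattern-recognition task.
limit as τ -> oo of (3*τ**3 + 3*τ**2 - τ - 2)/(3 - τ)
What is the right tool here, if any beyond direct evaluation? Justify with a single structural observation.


Verdict: dominant-term comparison — divide through by the highest power of τ; every lower-order term dies and the dominant terms decide the limit. l'Hôpital's at-infinity variant applies to the expression viewed as a single quotient; the leading-term comparison is the direct route.


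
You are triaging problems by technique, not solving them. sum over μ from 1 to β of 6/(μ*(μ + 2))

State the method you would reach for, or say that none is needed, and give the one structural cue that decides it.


Best approach: telescoping — 6/(μ*(μ + 2)) is a collapsed telescope: expand it into simple fractions to see the cancellation.


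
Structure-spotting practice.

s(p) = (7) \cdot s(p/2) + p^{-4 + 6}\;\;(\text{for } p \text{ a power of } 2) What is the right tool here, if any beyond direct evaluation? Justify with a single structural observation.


Technique: the master substitution — treat m = log base 2 of p as the new clock: one recursion step advances m by one while p scales by 2.


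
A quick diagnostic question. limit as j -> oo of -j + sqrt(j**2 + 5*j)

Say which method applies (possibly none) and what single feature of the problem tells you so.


Diagnosis: conjugate multiplication — the difference sqrt(j**2 + 5*j) - j is an ∞ − ∞ stalemate; its conjugate partner breaks the tie.


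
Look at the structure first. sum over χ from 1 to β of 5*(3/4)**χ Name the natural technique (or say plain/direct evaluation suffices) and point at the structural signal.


Best approach: the geometric series formula — term-over-term division gives 3/4 every time — index-free ratio, geometric sum formula applies.


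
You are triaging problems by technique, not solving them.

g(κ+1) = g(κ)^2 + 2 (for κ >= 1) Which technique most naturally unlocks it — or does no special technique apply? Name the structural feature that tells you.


Verdict: no special technique — this one you iterate or analyze qualitatively: the nonlinearity defeats linear solution methods.


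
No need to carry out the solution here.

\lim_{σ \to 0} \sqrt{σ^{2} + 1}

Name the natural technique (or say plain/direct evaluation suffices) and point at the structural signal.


Best approach: no special technique — the function is continuous at 0; evaluation is itself the limit, no machinery required.


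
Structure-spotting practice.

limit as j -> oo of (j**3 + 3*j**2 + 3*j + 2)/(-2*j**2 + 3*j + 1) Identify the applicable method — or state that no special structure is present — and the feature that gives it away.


Diagnosis: dominant-term comparison — as j grows, only the highest-degree terms matter — compare leading terms and read the limit off. Viewed as a single quotient this is an ∞/∞ form — an at-infinity application of l'Hôpital's rule would also resolve it; comparing leading growth reads the answer without differentiating.


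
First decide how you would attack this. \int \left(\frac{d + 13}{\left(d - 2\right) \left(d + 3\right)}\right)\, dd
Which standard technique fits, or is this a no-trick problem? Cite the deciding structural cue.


Method: partial fractions — the bottom factors while the top stays lower-degree — split into simple fractions and integrate piece by piece.


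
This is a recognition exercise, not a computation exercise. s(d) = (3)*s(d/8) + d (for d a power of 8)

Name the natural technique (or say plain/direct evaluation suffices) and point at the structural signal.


Best approach: the master substitution — treat m = log base 8 of d as the new clock: one recursion step advances m by one while d scales by 8.


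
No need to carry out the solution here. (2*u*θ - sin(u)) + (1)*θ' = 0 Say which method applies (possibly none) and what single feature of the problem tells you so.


Best approach: a linear integrating factor — θ enters only linearly with coefficient 2*u; multiply by exp of the integral of 2*u and the left side becomes one derivative.


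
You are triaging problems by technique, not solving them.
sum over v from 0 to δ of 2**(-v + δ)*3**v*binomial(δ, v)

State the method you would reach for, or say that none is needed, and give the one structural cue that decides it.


Best approach: the binomial theorem — the summand is term v of a binomial expansion in 3 and 2; the whole sum is a single power.


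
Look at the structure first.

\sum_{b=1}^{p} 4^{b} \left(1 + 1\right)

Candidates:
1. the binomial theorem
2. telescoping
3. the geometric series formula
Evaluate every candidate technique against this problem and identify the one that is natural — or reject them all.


Method: the geometric series formula — each summand is the previous one scaled by 4; that constant multiplier is itself the geometric structure.
- the binomial theorem: there is no sum-raised-to-a-power identity hiding in these terms.
- telescoping — writing out consecutive terms as given produces no pairwise cancellation.
- the geometric series formula — a fit — the right tool for this form.


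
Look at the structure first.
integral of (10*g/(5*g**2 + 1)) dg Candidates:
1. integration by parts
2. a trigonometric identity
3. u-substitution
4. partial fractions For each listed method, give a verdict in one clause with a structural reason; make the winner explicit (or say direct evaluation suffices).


Diagnosis: u-substitution — everything non-trivial happens through the inner expression 5*g**2 + 1, and its derivative accounts for the remaining factor up to a constant, so set u = 5*g**2 + 1.
- integration by parts: no split into a nonconstant polynomial times one of the standard kernels — exp, sine, or cosine of a linear argument, or a logarithm — applies here.
- a trigonometric identity: with no trigonometric functions present, identity rewriting has no target.
- u-substitution — a fit — the right tool for this form.
- partial fractions: proper and rational, yes, but the denominator has no factorization over the rationals to exploit.


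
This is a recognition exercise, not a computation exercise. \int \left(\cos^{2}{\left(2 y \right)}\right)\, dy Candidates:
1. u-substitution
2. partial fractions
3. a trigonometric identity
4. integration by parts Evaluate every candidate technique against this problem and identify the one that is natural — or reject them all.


Best approach: a trigonometric identity — \cos^{2}{\left(2 y \right)} carries an even exponent — trade it for double-angle cosines before integrating.
- u-substitution: no subexpression of the integrand pairs with its own derivative as a factor — individual terms may offer their own substitutions, but any change of variable covering the whole integral would have to be constructed from outside the expression.
- partial fractions — there is no rational-function structure to decompose.
- a trigonometric identity — a fit — the right tool for this form.
- integration by parts — not the natural route: no polynomial-kernel product appears — a recursive parts reduction of the trigonometric product exists, but the identity rewrite is direct.


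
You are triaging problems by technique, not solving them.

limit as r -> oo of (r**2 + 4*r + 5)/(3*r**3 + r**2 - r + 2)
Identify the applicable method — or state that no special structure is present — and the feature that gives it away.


Best approach: dominant-term comparison — as r grows, only the highest-degree terms matter — compare leading terms and read the limit off. l'Hôpital's at-infinity variant applies to the expression viewed as a single quotient; the leading-term comparison is the direct route.


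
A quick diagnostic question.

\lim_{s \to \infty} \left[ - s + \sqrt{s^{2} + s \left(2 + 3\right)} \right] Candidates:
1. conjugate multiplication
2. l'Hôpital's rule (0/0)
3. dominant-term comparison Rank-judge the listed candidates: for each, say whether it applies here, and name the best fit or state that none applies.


Best approach: conjugate multiplication — divergence minus divergence hides a finite answer — expose it by pairing \sqrt{s^{2} + s \left(2 + 3\right)} - s with its conjugate.
- conjugate multiplication: yes — fits the structure here.
- l'Hôpital's rule (0/0): substitution produces ∞ − ∞ rather than a vanishing quotient; the rule needs a 0/0 ratio to act on.
- dominant-term comparison — no dominant-degree comparison decides it.


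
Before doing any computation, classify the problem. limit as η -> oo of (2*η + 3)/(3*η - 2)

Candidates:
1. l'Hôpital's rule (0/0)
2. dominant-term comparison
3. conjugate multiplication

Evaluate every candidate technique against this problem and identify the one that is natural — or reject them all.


Method: dominant-term comparison — divide through by the highest power of η; every lower-order term dies and the dominant terms decide the limit.
- l'Hôpital's rule (0/0): as a single quotient the expression runs to ∞/∞ at the limit point — an at-infinity form of the rule would apply, though the leading-growth comparison is the direct reading.
- dominant-term comparison: yes — fits the structure here.
- conjugate multiplication: no difference of divergent radicals appears, so rationalizing has nothing to cancel.


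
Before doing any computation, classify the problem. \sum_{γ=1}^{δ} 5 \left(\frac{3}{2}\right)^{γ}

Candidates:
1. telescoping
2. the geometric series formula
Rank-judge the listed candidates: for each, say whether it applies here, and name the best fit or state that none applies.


Best approach: the geometric series formula — consecutive terms stand in a fixed index-free ratio — the geometric sum formula closes it.
- telescoping: the summand is not presented as a shifted difference — a telescoping rewrite may exist, but the displayed structure does not offer one.
- the geometric series formula — yes — fits the structure here.


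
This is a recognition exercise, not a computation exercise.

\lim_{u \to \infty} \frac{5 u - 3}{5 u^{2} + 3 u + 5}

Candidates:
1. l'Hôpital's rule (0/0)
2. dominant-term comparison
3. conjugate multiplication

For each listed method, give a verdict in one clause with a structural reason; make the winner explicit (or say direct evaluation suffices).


Best approach: dominant-term comparison — growth-rate triage: the leading powers of u decide the limit, everything else is noise.
- l'Hôpital's rule (0/0): viewed as a single quotient this runs to ∞/∞, not the 0/0 clash this candidate addresses; an at-infinity variant of the rule would resolve it, but comparing leading growth reads the answer without differentiating.
- dominant-term comparison: yes — fits the structure here.
- conjugate multiplication: rationalization has no target — no divergent radical difference appears.


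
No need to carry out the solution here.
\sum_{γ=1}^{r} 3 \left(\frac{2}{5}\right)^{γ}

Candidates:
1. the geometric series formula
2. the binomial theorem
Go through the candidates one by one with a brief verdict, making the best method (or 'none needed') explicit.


Verdict: the geometric series formula — each term is \frac{2}{5} times the previous one, so the geometric-series formula applies directly.
- the geometric series formula — a fit — the right tool for this form.
- the binomial theorem: the summand does not match any term pattern of an expanded binomial power.


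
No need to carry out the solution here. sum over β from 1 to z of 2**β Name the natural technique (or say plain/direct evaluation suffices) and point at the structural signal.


Diagnosis: the geometric series formula — the ratio of consecutive terms is the constant 2, independent of the index — a geometric sum.


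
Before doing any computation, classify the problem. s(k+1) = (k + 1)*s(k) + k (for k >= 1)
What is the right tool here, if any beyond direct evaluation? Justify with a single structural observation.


Verdict: a summation factor — normalize by the running product of k + 1: the left side becomes a difference, and differences sum.
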